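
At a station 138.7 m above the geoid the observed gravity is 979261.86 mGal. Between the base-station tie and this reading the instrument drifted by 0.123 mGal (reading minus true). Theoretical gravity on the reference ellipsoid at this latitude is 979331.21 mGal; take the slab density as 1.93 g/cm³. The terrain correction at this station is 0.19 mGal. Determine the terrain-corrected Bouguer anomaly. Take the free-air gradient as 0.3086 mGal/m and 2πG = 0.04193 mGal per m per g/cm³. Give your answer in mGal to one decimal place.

Drift-corrected reading = 979261.86 − (0.123) = 979261.737 mGal
Free-air correction = 0.3086 × 138.7 = 42.80 mGal
Free-air anomaly = 979261.737 − 979331.21 + (42.80) = -26.673 mGal
Bouguer slab correction = 0.04193 × 1.93 × 138.7 = 11.22 mGal
Simple Bouguer anomaly = -26.673 − (11.22) = -37.893 mGal
Complete Bouguer anomaly = -37.893 + 0.19 = -37.703 mGal

-37.7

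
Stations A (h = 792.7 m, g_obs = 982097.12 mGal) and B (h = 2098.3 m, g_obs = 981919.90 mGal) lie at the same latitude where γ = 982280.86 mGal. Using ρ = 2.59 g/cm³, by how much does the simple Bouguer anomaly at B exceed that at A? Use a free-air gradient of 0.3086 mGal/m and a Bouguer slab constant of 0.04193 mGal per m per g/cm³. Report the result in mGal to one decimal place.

83.9

Δg_SB(A) = 982097.12 − 982280.86 + 0.3086×792.7 − 0.04193×2.59×792.7 = -25.20 mGal
Δg_SB(B) = 981919.90 − 982280.86 + 0.3086×2098.3 − 0.04193×2.59×2098.3 = 58.70 mGal
Difference = 58.70 − (-25.20) = 83.90 mGal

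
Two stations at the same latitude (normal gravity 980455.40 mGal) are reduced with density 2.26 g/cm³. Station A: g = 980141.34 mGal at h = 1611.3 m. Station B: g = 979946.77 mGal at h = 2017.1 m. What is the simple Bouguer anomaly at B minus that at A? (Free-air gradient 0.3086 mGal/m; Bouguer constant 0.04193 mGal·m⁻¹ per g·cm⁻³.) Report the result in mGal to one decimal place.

-107.8

Δg_SB(A) = 980141.34 − 980455.40 + 0.3086×1611.3 − 0.04193×2.26×1611.3 = 30.50 mGal
Δg_SB(B) = 979946.77 − 980455.40 + 0.3086×2017.1 − 0.04193×2.26×2017.1 = -77.30 mGal
Difference = -77.30 − (30.50) = -107.80 mGal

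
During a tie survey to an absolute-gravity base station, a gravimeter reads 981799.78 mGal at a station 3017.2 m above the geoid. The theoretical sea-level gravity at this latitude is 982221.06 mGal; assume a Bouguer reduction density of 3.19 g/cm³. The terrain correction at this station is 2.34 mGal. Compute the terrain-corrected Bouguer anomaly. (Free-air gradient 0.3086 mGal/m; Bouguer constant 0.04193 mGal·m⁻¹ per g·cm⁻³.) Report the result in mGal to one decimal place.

108.6

Free-air correction = 0.3086 × 3017.2 = 931.11 mGal
Free-air anomaly = 981799.78 − 982221.06 + (931.11) = 509.83 mGal
Bouguer slab correction = 0.04193 × 3.19 × 3017.2 = 403.57 mGal
Simple Bouguer anomaly = 509.83 − (403.57) = 106.26 mGal
Complete Bouguer anomaly = 106.26 + 2.34 = 108.60 mGal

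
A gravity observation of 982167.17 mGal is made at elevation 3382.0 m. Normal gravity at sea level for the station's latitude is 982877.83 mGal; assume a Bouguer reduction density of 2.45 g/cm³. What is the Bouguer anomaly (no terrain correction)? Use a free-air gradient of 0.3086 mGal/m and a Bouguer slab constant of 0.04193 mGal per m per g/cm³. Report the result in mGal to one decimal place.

-14.4

Free-air correction = 0.3086 × 3382.0 = 1043.69 mGal
Free-air anomaly = 982167.17 − 982877.83 + (1043.69) = 333.03 mGal
Bouguer slab correction = 0.04193 × 2.45 × 3382.0 = 347.43 mGal
Simple Bouguer anomaly = 333.03 − (347.43) = -14.40 mGal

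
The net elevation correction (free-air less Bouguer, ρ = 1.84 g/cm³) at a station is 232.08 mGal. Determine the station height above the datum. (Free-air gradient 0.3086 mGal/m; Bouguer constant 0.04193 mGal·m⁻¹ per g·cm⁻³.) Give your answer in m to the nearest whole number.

1003

Combined gradient = 0.3086 − 0.04193 × 1.84 = 0.2314488 mGal/m
h = 232.08 / 0.2314488 = 1002.73 m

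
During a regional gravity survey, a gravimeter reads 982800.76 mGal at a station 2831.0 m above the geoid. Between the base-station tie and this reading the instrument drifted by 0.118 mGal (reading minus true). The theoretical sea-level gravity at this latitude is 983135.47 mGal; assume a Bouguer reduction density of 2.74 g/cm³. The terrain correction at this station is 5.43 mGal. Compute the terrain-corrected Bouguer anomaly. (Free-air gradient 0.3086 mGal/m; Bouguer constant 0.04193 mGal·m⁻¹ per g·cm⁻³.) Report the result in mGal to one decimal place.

Drift-corrected reading = 982800.76 − (0.118) = 982800.642 mGal
Free-air correction = 0.3086 × 2831.0 = 873.65 mGal
Free-air anomaly = 982800.642 − 983135.47 + (873.65) = 538.822 mGal
Bouguer slab correction = 0.04193 × 2.74 × 2831.0 = 325.25 mGal
Simple Bouguer anomaly = 538.822 − (325.25) = 213.572 mGal
Complete Bouguer anomaly = 213.572 + 5.43 = 219.002 mGal

219.0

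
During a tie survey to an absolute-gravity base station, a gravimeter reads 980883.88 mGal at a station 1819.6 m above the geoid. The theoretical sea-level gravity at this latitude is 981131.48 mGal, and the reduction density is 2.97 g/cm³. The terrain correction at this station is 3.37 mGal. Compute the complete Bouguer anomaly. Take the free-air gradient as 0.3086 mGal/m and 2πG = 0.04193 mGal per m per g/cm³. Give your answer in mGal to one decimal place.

90.7

Free-air correction = 0.3086 × 1819.6 = 561.53 mGal
Free-air anomaly = 980883.88 − 981131.48 + (561.53) = 313.93 mGal
Bouguer slab correction = 0.04193 × 2.97 × 1819.6 = 226.60 mGal
Simple Bouguer anomaly = 313.93 − (226.60) = 87.33 mGal
Complete Bouguer anomaly = 87.33 + 3.37 = 90.70 mGal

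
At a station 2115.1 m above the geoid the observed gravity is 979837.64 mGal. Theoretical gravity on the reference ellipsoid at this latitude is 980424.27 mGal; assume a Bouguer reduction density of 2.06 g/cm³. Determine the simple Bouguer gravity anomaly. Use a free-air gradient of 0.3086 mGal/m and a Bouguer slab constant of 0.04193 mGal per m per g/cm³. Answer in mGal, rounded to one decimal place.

Free-air correction = 0.3086 × 2115.1 = 652.72 mGal
Free-air anomaly = 979837.64 − 980424.27 + (652.72) = 66.09 mGal
Bouguer slab correction = 0.04193 × 2.06 × 2115.1 = 182.69 mGal
Simple Bouguer anomaly = 66.09 − (182.69) = -116.60 mGal

-116.6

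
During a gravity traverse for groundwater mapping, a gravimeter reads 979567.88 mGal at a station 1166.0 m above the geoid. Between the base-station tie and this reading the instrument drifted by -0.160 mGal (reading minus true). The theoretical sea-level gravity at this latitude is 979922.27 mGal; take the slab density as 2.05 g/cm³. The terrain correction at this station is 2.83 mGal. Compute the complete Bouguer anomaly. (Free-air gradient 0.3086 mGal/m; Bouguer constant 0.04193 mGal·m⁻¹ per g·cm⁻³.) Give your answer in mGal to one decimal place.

-91.8

Drift-corrected reading = 979567.88 − (-0.160) = 979568.040 mGal
Free-air correction = 0.3086 × 1166.0 = 359.83 mGal
Free-air anomaly = 979568.040 − 979922.27 + (359.83) = 5.600 mGal
Bouguer slab correction = 0.04193 × 2.05 × 1166.0 = 100.23 mGal
Simple Bouguer anomaly = 5.600 − (100.23) = -94.630 mGal
Complete Bouguer anomaly = -94.630 + 2.83 = -91.800 mGal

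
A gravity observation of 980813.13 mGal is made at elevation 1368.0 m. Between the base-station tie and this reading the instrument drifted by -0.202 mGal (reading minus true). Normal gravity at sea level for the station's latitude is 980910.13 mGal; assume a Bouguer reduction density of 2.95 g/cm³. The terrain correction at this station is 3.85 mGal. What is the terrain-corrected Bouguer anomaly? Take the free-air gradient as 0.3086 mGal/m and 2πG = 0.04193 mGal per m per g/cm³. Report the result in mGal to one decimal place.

Drift-corrected reading = 980813.13 − (-0.202) = 980813.332 mGal
Free-air correction = 0.3086 × 1368.0 = 422.16 mGal
Free-air anomaly = 980813.332 − 980910.13 + (422.16) = 325.362 mGal
Bouguer slab correction = 0.04193 × 2.95 × 1368.0 = 169.21 mGal
Simple Bouguer anomaly = 325.362 − (169.21) = 156.152 mGal
Complete Bouguer anomaly = 156.152 + 3.85 = 160.002 mGal

160.0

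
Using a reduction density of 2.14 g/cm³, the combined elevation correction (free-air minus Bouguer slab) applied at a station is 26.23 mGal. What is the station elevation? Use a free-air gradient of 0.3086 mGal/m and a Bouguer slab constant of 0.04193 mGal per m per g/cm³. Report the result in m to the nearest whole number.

Combined gradient = 0.3086 − 0.04193 × 2.14 = 0.2188698 mGal/m
h = 26.23 / 0.2188698 = 119.84 m

120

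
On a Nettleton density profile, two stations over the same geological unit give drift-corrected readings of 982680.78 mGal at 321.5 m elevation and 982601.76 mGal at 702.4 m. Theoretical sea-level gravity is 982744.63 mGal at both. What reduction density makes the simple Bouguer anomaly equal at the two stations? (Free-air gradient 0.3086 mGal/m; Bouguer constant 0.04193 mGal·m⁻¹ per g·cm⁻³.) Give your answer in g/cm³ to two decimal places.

Δg_obs = 982601.76 − 982680.78 = -79.02 mGal over Δh = 702.4 − 321.5 = 380.9 m
Equal Bouguer anomalies ⇒ Δg_obs + (0.3086 − 0.04193ρ)·Δh = 0
0.3086 − 0.04193ρ = −Δg_obs/Δh = 0.20746
ρ = (0.3086 − 0.20746) / 0.04193 = 2.41 g/cm³

2.41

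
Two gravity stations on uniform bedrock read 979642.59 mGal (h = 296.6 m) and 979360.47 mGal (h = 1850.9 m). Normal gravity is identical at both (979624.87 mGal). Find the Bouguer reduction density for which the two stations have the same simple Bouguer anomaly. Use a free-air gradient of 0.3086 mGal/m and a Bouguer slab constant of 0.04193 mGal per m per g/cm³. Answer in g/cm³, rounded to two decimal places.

3.03

Δg_obs = 979360.47 − 979642.59 = -282.12 mGal over Δh = 1850.9 − 296.6 = 1554.3 m
Equal Bouguer anomalies ⇒ Δg_obs + (0.3086 − 0.04193ρ)·Δh = 0
0.3086 − 0.04193ρ = −Δg_obs/Δh = 0.18151
ρ = (0.3086 − 0.18151) / 0.04193 = 3.03 g/cm³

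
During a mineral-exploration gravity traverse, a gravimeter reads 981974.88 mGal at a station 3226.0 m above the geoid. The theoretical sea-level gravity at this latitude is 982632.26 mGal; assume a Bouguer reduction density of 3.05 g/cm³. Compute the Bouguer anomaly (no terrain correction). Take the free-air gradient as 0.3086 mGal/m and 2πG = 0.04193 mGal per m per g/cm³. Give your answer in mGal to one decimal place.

-74.4

Free-air correction = 0.3086 × 3226.0 = 995.54 mGal
Free-air anomaly = 981974.88 − 982632.26 + (995.54) = 338.16 mGal
Bouguer slab correction = 0.04193 × 3.05 × 3226.0 = 412.56 mGal
Simple Bouguer anomaly = 338.16 − (412.56) = -74.40 mGal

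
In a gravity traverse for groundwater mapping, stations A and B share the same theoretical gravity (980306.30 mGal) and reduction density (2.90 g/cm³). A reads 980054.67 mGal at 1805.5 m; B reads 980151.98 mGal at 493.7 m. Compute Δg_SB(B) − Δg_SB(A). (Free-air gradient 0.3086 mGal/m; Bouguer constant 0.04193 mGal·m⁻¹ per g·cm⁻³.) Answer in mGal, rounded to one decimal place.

Δg_SB(A) = 980054.67 − 980306.30 + 0.3086×1805.5 − 0.04193×2.90×1805.5 = 86.00 mGal
Δg_SB(B) = 980151.98 − 980306.30 + 0.3086×493.7 − 0.04193×2.90×493.7 = -62.00 mGal
Difference = -62.00 − (86.00) = -148.00 mGal

-148.0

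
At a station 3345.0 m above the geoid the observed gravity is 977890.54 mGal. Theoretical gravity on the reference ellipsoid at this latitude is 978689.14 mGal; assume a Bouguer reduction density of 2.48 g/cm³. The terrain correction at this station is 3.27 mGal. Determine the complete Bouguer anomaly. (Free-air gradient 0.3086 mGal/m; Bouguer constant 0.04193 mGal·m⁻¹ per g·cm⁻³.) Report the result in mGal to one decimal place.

Free-air correction = 0.3086 × 3345.0 = 1032.27 mGal
Free-air anomaly = 977890.54 − 978689.14 + (1032.27) = 233.67 mGal
Bouguer slab correction = 0.04193 × 2.48 × 3345.0 = 347.83 mGal
Simple Bouguer anomaly = 233.67 − (347.83) = -114.16 mGal
Complete Bouguer anomaly = -114.16 + 3.27 = -110.89 mGal

-110.9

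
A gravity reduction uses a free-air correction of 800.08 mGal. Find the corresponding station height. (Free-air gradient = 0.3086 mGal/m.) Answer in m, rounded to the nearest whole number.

2593

h = 800.08 / 0.3086 = 2592.61 m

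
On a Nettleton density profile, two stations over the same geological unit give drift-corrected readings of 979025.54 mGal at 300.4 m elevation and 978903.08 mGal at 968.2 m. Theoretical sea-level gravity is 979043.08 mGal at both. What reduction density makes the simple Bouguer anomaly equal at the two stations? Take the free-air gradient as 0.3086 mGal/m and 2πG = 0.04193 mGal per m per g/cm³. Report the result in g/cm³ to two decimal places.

2.99

Δg_obs = 978903.08 − 979025.54 = -122.46 mGal over Δh = 968.2 − 300.4 = 667.8 m
Equal Bouguer anomalies ⇒ Δg_obs + (0.3086 − 0.04193ρ)·Δh = 0
0.3086 − 0.04193ρ = −Δg_obs/Δh = 0.18338
ρ = (0.3086 − 0.18338) / 0.04193 = 2.99 g/cm³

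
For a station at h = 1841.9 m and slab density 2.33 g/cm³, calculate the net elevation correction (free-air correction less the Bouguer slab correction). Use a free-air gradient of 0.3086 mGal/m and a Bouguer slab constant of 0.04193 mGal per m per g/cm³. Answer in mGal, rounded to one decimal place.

Combined gradient = 0.3086 − 0.04193 × 2.33 = 0.2109031 mGal/m
Combined elevation correction = 0.2109031 × 1841.9 = 388.5 mGal

388.5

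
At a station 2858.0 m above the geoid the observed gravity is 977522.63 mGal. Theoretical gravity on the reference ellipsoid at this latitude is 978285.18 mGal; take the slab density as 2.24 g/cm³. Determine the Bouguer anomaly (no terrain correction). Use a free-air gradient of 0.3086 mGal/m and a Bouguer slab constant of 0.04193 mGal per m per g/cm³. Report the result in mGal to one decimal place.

-149.0

Free-air correction = 0.3086 × 2858.0 = 881.98 mGal
Free-air anomaly = 977522.63 − 978285.18 + (881.98) = 119.43 mGal
Bouguer slab correction = 0.04193 × 2.24 × 2858.0 = 268.43 mGal
Simple Bouguer anomaly = 119.43 − (268.43) = -149.00 mGal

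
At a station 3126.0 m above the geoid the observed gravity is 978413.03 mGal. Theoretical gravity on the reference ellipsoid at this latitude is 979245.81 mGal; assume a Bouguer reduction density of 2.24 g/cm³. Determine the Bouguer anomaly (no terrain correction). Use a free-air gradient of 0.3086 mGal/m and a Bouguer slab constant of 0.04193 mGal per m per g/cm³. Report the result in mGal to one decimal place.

-161.7

Free-air correction = 0.3086 × 3126.0 = 964.68 mGal
Free-air anomaly = 978413.03 − 979245.81 + (964.68) = 131.90 mGal
Bouguer slab correction = 0.04193 × 2.24 × 3126.0 = 293.60 mGal
Simple Bouguer anomaly = 131.90 − (293.60) = -161.70 mGal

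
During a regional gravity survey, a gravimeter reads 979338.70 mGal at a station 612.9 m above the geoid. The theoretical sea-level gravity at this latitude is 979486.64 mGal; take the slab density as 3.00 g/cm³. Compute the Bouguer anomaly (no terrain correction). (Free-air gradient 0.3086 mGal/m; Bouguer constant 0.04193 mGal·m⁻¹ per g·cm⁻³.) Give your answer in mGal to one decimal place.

Free-air correction = 0.3086 × 612.9 = 189.14 mGal
Free-air anomaly = 979338.70 − 979486.64 + (189.14) = 41.20 mGal
Bouguer slab correction = 0.04193 × 3.00 × 612.9 = 77.10 mGal
Simple Bouguer anomaly = 41.20 − (77.10) = -35.90 mGal

-35.9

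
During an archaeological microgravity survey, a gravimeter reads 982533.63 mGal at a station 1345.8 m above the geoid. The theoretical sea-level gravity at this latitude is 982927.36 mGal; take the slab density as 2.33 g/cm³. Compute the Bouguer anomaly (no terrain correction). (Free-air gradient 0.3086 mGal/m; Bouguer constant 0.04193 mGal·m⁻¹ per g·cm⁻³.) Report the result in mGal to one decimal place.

Free-air correction = 0.3086 × 1345.8 = 415.31 mGal
Free-air anomaly = 982533.63 − 982927.36 + (415.31) = 21.58 mGal
Bouguer slab correction = 0.04193 × 2.33 × 1345.8 = 131.48 mGal
Simple Bouguer anomaly = 21.58 − (131.48) = -109.90 mGal

-109.9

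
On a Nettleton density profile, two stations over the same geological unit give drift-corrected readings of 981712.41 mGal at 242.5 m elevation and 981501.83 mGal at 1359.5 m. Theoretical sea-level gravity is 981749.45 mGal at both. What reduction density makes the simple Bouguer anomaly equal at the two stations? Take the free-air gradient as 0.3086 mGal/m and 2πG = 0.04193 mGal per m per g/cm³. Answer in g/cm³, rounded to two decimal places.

2.86

Δg_obs = 981501.83 − 981712.41 = -210.58 mGal over Δh = 1359.5 − 242.5 = 1117.0 m
Equal Bouguer anomalies ⇒ Δg_obs + (0.3086 − 0.04193ρ)·Δh = 0
0.3086 − 0.04193ρ = −Δg_obs/Δh = 0.18852
ρ = (0.3086 − 0.18852) / 0.04193 = 2.86 g/cm³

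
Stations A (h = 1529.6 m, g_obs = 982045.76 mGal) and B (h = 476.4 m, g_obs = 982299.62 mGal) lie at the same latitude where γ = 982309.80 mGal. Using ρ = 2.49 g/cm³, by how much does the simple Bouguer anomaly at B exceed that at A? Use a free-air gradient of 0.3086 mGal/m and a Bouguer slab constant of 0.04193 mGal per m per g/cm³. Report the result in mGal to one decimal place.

38.8

Δg_SB(A) = 982045.76 − 982309.80 + 0.3086×1529.6 − 0.04193×2.49×1529.6 = 48.30 mGal
Δg_SB(B) = 982299.62 − 982309.80 + 0.3086×476.4 − 0.04193×2.49×476.4 = 87.10 mGal
Difference = 87.10 − (48.30) = 38.80 mGal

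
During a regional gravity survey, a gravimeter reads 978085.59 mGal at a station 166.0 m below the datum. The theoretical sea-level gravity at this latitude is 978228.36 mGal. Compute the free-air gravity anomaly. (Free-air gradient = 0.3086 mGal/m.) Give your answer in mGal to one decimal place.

Free-air correction = 0.3086 × -166.0 = -51.23 mGal
Free-air anomaly = 978085.59 − 978228.36 + (-51.23) = -194.00 mGal

-194.0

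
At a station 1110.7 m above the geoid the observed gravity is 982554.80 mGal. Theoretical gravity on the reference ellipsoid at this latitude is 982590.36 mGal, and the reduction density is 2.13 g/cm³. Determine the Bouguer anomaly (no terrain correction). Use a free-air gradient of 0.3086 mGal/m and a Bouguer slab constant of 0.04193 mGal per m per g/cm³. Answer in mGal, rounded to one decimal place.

208.0

Free-air correction = 0.3086 × 1110.7 = 342.76 mGal
Free-air anomaly = 982554.80 − 982590.36 + (342.76) = 307.20 mGal
Bouguer slab correction = 0.04193 × 2.13 × 1110.7 = 99.20 mGal
Simple Bouguer anomaly = 307.20 − (99.20) = 208.00 mGal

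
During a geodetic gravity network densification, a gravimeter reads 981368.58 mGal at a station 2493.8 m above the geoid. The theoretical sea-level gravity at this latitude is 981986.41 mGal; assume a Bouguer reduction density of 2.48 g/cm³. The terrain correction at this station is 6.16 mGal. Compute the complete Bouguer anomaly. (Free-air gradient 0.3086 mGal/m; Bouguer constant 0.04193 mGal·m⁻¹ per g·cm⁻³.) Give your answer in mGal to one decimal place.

-101.4

Free-air correction = 0.3086 × 2493.8 = 769.59 mGal
Free-air anomaly = 981368.58 − 981986.41 + (769.59) = 151.76 mGal
Bouguer slab correction = 0.04193 × 2.48 × 2493.8 = 259.32 mGal
Simple Bouguer anomaly = 151.76 − (259.32) = -107.56 mGal
Complete Bouguer anomaly = -107.56 + 6.16 = -101.40 mGal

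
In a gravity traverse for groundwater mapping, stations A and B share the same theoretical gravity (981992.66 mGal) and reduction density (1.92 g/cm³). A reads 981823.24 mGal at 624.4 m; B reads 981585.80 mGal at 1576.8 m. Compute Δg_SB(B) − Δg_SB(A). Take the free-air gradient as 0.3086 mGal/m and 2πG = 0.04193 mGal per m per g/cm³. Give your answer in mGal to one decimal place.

Δg_SB(A) = 981823.24 − 981992.66 + 0.3086×624.4 − 0.04193×1.92×624.4 = -27.00 mGal
Δg_SB(B) = 981585.80 − 981992.66 + 0.3086×1576.8 − 0.04193×1.92×1576.8 = -47.20 mGal
Difference = -47.20 − (-27.00) = -20.20 mGal

-20.2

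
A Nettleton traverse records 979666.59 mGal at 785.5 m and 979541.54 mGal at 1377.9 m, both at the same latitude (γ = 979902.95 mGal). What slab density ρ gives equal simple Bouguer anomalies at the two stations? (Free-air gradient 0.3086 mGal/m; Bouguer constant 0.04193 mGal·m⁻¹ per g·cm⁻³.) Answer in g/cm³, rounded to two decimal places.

2.33

Δg_obs = 979541.54 − 979666.59 = -125.05 mGal over Δh = 1377.9 − 785.5 = 592.4 m
Equal Bouguer anomalies ⇒ Δg_obs + (0.3086 − 0.04193ρ)·Δh = 0
0.3086 − 0.04193ρ = −Δg_obs/Δh = 0.21109
ρ = (0.3086 − 0.21109) / 0.04193 = 2.33 g/cm³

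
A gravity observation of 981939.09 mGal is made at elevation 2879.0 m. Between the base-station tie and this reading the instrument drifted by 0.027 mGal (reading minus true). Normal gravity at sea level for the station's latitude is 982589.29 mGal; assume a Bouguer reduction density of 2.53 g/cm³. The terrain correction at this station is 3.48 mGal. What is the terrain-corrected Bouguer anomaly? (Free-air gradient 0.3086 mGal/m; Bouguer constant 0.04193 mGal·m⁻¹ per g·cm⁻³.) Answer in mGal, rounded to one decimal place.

Drift-corrected reading = 981939.09 − (0.027) = 981939.063 mGal
Free-air correction = 0.3086 × 2879.0 = 888.46 mGal
Free-air anomaly = 981939.063 − 982589.29 + (888.46) = 238.233 mGal
Bouguer slab correction = 0.04193 × 2.53 × 2879.0 = 305.41 mGal
Simple Bouguer anomaly = 238.233 − (305.41) = -67.177 mGal
Complete Bouguer anomaly = -67.177 + 3.48 = -63.697 mGal

-63.7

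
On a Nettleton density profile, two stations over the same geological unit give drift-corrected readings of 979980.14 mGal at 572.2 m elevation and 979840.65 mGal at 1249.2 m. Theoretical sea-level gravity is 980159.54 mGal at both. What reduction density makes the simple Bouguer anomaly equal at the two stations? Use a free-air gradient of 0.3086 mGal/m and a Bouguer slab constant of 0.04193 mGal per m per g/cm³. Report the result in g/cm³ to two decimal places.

Δg_obs = 979840.65 − 979980.14 = -139.49 mGal over Δh = 1249.2 − 572.2 = 677.0 m
Equal Bouguer anomalies ⇒ Δg_obs + (0.3086 − 0.04193ρ)·Δh = 0
0.3086 − 0.04193ρ = −Δg_obs/Δh = 0.20604
ρ = (0.3086 − 0.20604) / 0.04193 = 2.45 g/cm³

2.45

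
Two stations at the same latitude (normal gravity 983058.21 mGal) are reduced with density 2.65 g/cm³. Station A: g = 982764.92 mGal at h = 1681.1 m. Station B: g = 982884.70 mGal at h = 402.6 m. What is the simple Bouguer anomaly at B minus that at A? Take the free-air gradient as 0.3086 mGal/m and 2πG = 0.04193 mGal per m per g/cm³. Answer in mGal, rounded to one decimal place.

-132.7

Δg_SB(A) = 982764.92 − 983058.21 + 0.3086×1681.1 − 0.04193×2.65×1681.1 = 38.70 mGal
Δg_SB(B) = 982884.70 − 983058.21 + 0.3086×402.6 − 0.04193×2.65×402.6 = -94.00 mGal
Difference = -94.00 − (38.70) = -132.70 mGal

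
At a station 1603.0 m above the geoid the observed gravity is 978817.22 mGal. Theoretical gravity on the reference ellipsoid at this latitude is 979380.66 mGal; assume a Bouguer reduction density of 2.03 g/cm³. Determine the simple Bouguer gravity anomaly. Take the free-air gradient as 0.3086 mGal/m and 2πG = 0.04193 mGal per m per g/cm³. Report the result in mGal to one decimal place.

Free-air correction = 0.3086 × 1603.0 = 494.69 mGal
Free-air anomaly = 978817.22 − 979380.66 + (494.69) = -68.75 mGal
Bouguer slab correction = 0.04193 × 2.03 × 1603.0 = 136.44 mGal
Simple Bouguer anomaly = -68.75 − (136.44) = -205.19 mGal

-205.2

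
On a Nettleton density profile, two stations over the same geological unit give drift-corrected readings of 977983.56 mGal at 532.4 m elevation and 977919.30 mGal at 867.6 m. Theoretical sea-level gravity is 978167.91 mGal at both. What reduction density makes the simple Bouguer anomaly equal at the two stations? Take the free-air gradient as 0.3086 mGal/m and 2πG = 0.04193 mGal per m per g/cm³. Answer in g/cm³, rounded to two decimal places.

2.79

Δg_obs = 977919.30 − 977983.56 = -64.26 mGal over Δh = 867.6 − 532.4 = 335.2 m
Equal Bouguer anomalies ⇒ Δg_obs + (0.3086 − 0.04193ρ)·Δh = 0
0.3086 − 0.04193ρ = −Δg_obs/Δh = 0.19171
ρ = (0.3086 − 0.19171) / 0.04193 = 2.79 g/cm³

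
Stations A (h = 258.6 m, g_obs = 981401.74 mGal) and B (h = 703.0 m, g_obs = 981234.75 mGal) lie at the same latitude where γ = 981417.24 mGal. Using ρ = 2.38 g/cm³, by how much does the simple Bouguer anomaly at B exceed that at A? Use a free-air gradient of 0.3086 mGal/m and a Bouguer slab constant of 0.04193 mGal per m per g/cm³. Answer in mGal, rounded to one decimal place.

-74.2

Δg_SB(A) = 981401.74 − 981417.24 + 0.3086×258.6 − 0.04193×2.38×258.6 = 38.50 mGal
Δg_SB(B) = 981234.75 − 981417.24 + 0.3086×703.0 − 0.04193×2.38×703.0 = -35.70 mGal
Difference = -35.70 − (38.50) = -74.20 mGal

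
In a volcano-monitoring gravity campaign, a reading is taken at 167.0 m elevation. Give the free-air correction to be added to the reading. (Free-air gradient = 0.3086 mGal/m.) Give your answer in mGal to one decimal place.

Free-air correction = 0.3086 × 167.0 = 51.5 mGal

51.5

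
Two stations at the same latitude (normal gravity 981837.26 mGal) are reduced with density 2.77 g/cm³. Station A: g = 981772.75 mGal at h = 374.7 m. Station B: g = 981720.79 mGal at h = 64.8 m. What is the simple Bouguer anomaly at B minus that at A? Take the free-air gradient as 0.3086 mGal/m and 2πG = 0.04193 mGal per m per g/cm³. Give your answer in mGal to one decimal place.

Δg_SB(A) = 981772.75 − 981837.26 + 0.3086×374.7 − 0.04193×2.77×374.7 = 7.60 mGal
Δg_SB(B) = 981720.79 − 981837.26 + 0.3086×64.8 − 0.04193×2.77×64.8 = -104.00 mGal
Difference = -104.00 − (7.60) = -111.60 mGal

-111.6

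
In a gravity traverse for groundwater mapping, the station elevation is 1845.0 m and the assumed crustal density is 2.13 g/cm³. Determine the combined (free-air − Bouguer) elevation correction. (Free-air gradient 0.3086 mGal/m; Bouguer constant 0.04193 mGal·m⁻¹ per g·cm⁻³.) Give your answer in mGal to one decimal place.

Combined gradient = 0.3086 − 0.04193 × 2.13 = 0.2192891 mGal/m
Combined elevation correction = 0.2192891 × 1845.0 = 404.6 mGal

404.6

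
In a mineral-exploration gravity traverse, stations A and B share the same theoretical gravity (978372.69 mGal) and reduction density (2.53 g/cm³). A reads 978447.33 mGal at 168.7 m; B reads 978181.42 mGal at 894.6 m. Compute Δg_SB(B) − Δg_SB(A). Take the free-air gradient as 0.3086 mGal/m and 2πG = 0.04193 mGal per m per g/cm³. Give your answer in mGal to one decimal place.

Δg_SB(A) = 978447.33 − 978372.69 + 0.3086×168.7 − 0.04193×2.53×168.7 = 108.80 mGal
Δg_SB(B) = 978181.42 − 978372.69 + 0.3086×894.6 − 0.04193×2.53×894.6 = -10.10 mGal
Difference = -10.10 − (108.80) = -118.90 mGal

-118.9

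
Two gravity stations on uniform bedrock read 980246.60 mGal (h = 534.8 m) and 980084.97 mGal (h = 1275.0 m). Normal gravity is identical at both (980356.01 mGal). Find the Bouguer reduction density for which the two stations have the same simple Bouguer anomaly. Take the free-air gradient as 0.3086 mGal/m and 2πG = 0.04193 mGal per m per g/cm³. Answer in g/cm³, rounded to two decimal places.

Δg_obs = 980084.97 − 980246.60 = -161.63 mGal over Δh = 1275.0 − 534.8 = 740.2 m
Equal Bouguer anomalies ⇒ Δg_obs + (0.3086 − 0.04193ρ)·Δh = 0
0.3086 − 0.04193ρ = −Δg_obs/Δh = 0.21836
ρ = (0.3086 − 0.21836) / 0.04193 = 2.15 g/cm³

2.15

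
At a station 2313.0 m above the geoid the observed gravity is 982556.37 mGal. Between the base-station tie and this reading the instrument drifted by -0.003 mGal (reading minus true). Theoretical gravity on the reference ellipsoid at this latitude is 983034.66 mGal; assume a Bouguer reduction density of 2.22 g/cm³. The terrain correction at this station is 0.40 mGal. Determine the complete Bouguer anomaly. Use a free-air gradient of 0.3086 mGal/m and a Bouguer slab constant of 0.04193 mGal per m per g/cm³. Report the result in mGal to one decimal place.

Drift-corrected reading = 982556.37 − (-0.003) = 982556.373 mGal
Free-air correction = 0.3086 × 2313.0 = 713.79 mGal
Free-air anomaly = 982556.373 − 983034.66 + (713.79) = 235.503 mGal
Bouguer slab correction = 0.04193 × 2.22 × 2313.0 = 215.30 mGal
Simple Bouguer anomaly = 235.503 − (215.30) = 20.203 mGal
Complete Bouguer anomaly = 20.203 + 0.40 = 20.603 mGal

20.6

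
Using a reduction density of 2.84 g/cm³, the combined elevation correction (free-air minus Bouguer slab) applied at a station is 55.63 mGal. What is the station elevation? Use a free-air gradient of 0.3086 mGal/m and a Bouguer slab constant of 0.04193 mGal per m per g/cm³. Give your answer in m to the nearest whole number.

Combined gradient = 0.3086 − 0.04193 × 2.84 = 0.1895188 mGal/m
h = 55.63 / 0.1895188 = 293.53 m

294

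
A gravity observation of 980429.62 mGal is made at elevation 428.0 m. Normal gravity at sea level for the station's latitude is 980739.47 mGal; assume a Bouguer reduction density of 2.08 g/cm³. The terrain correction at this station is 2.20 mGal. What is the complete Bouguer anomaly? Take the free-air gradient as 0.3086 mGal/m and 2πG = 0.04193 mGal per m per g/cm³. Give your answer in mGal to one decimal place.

-212.9

Free-air correction = 0.3086 × 428.0 = 132.08 mGal
Free-air anomaly = 980429.62 − 980739.47 + (132.08) = -177.77 mGal
Bouguer slab correction = 0.04193 × 2.08 × 428.0 = 37.33 mGal
Simple Bouguer anomaly = -177.77 − (37.33) = -215.10 mGal
Complete Bouguer anomaly = -215.10 + 2.20 = -212.90 mGal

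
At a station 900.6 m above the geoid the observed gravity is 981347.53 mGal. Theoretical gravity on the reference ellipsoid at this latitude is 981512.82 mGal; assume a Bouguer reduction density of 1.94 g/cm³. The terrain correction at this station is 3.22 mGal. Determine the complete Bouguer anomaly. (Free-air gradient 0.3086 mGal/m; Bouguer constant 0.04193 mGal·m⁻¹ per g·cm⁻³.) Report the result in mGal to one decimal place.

42.6

Free-air correction = 0.3086 × 900.6 = 277.93 mGal
Free-air anomaly = 981347.53 − 981512.82 + (277.93) = 112.64 mGal
Bouguer slab correction = 0.04193 × 1.94 × 900.6 = 73.26 mGal
Simple Bouguer anomaly = 112.64 − (73.26) = 39.38 mGal
Complete Bouguer anomaly = 39.38 + 3.22 = 42.60 mGal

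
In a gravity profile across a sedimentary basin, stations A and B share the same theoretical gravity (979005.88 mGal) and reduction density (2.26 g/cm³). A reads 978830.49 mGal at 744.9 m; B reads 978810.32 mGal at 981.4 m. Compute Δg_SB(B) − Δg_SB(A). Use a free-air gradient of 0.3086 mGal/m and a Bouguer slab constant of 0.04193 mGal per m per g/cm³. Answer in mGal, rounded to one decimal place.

30.4

Δg_SB(A) = 978830.49 − 979005.88 + 0.3086×744.9 − 0.04193×2.26×744.9 = -16.10 mGal
Δg_SB(B) = 978810.32 − 979005.88 + 0.3086×981.4 − 0.04193×2.26×981.4 = 14.30 mGal
Difference = 14.30 − (-16.10) = 30.40 mGal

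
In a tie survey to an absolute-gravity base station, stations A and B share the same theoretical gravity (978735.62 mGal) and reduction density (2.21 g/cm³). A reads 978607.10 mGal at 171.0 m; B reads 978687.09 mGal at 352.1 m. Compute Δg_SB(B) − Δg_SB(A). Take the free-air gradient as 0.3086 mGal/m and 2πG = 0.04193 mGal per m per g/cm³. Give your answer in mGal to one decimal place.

119.1

Δg_SB(A) = 978607.10 − 978735.62 + 0.3086×171.0 − 0.04193×2.21×171.0 = -91.60 mGal
Δg_SB(B) = 978687.09 − 978735.62 + 0.3086×352.1 − 0.04193×2.21×352.1 = 27.50 mGal
Difference = 27.50 − (-91.60) = 119.10 mGal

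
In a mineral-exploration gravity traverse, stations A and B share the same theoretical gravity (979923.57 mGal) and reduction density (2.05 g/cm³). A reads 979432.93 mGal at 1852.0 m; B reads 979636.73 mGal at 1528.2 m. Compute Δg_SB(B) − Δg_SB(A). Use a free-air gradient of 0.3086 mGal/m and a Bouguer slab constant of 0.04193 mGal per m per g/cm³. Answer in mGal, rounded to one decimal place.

131.7

Δg_SB(A) = 979432.93 − 979923.57 + 0.3086×1852.0 − 0.04193×2.05×1852.0 = -78.30 mGal
Δg_SB(B) = 979636.73 − 979923.57 + 0.3086×1528.2 − 0.04193×2.05×1528.2 = 53.40 mGal
Difference = 53.40 − (-78.30) = 131.70 mGal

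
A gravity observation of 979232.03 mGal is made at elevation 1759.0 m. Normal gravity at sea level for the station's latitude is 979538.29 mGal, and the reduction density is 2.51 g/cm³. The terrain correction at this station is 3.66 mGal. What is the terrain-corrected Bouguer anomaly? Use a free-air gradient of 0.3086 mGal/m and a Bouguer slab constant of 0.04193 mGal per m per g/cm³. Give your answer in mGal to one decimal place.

Free-air correction = 0.3086 × 1759.0 = 542.83 mGal
Free-air anomaly = 979232.03 − 979538.29 + (542.83) = 236.57 mGal
Bouguer slab correction = 0.04193 × 2.51 × 1759.0 = 185.12 mGal
Simple Bouguer anomaly = 236.57 − (185.12) = 51.45 mGal
Complete Bouguer anomaly = 51.45 + 3.66 = 55.11 mGal

55.1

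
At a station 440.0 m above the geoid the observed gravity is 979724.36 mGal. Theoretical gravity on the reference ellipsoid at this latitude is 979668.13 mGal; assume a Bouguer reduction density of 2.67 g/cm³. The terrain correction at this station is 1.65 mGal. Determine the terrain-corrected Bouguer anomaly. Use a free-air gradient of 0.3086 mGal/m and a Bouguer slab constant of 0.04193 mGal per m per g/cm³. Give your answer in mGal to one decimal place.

Free-air correction = 0.3086 × 440.0 = 135.78 mGal
Free-air anomaly = 979724.36 − 979668.13 + (135.78) = 192.01 mGal
Bouguer slab correction = 0.04193 × 2.67 × 440.0 = 49.26 mGal
Simple Bouguer anomaly = 192.01 − (49.26) = 142.75 mGal
Complete Bouguer anomaly = 142.75 + 1.65 = 144.40 mGal

144.4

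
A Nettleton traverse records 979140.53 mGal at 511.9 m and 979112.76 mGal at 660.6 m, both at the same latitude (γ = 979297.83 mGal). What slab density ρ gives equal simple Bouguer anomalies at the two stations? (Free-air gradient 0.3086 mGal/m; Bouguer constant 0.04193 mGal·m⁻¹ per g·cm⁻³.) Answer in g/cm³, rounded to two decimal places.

Δg_obs = 979112.76 − 979140.53 = -27.77 mGal over Δh = 660.6 − 511.9 = 148.7 m
Equal Bouguer anomalies ⇒ Δg_obs + (0.3086 − 0.04193ρ)·Δh = 0
0.3086 − 0.04193ρ = −Δg_obs/Δh = 0.18675
ρ = (0.3086 − 0.18675) / 0.04193 = 2.91 g/cm³

2.91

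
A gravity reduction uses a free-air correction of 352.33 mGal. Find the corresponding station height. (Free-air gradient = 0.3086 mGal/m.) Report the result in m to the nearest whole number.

1142

h = 352.33 / 0.3086 = 1141.70 m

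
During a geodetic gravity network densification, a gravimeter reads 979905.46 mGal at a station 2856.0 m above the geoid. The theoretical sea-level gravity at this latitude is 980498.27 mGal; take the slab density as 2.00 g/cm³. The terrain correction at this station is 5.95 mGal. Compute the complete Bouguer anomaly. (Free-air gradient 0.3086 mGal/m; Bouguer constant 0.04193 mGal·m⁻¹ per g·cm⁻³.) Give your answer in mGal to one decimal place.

55.0

Free-air correction = 0.3086 × 2856.0 = 881.36 mGal
Free-air anomaly = 979905.46 − 980498.27 + (881.36) = 288.55 mGal
Bouguer slab correction = 0.04193 × 2.00 × 2856.0 = 239.50 mGal
Simple Bouguer anomaly = 288.55 − (239.50) = 49.05 mGal
Complete Bouguer anomaly = 49.05 + 5.95 = 55.00 mGal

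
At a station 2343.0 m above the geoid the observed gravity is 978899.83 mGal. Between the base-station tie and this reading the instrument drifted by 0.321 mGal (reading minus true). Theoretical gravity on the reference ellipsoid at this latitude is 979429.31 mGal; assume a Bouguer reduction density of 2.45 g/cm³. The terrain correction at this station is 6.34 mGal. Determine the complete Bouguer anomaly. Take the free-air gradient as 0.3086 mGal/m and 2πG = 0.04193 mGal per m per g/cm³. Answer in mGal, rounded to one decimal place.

Drift-corrected reading = 978899.83 − (0.321) = 978899.509 mGal
Free-air correction = 0.3086 × 2343.0 = 723.05 mGal
Free-air anomaly = 978899.509 − 979429.31 + (723.05) = 193.249 mGal
Bouguer slab correction = 0.04193 × 2.45 × 2343.0 = 240.69 mGal
Simple Bouguer anomaly = 193.249 − (240.69) = -47.441 mGal
Complete Bouguer anomaly = -47.441 + 6.34 = -41.101 mGal

-41.1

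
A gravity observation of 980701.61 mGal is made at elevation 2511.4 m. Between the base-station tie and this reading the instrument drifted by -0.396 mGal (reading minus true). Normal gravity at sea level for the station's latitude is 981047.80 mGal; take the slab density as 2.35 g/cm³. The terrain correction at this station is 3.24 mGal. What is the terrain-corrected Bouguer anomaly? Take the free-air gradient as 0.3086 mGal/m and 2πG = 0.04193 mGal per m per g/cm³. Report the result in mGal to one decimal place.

185.0

Drift-corrected reading = 980701.61 − (-0.396) = 980702.006 mGal
Free-air correction = 0.3086 × 2511.4 = 775.02 mGal
Free-air anomaly = 980702.006 − 981047.80 + (775.02) = 429.226 mGal
Bouguer slab correction = 0.04193 × 2.35 × 2511.4 = 247.46 mGal
Simple Bouguer anomaly = 429.226 − (247.46) = 181.766 mGal
Complete Bouguer anomaly = 181.766 + 3.24 = 185.006 mGal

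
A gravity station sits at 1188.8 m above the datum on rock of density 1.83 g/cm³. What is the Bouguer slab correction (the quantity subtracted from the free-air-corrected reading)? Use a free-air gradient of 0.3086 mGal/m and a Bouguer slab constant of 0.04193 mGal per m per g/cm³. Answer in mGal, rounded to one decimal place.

91.2

Bouguer slab correction = 0.04193 × 1.83 × 1188.8 = 91.2 mGal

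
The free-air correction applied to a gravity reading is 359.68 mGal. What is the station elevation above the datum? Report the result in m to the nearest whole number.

h = 359.68 / 0.3086 = 1165.52 m

1166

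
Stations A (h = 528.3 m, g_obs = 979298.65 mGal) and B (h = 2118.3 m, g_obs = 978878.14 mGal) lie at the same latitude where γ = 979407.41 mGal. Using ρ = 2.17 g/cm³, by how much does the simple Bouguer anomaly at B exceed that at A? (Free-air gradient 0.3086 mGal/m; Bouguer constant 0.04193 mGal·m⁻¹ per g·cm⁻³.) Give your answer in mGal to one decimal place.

-74.5

Δg_SB(A) = 979298.65 − 979407.41 + 0.3086×528.3 − 0.04193×2.17×528.3 = 6.20 mGal
Δg_SB(B) = 978878.14 − 979407.41 + 0.3086×2118.3 − 0.04193×2.17×2118.3 = -68.30 mGal
Difference = -68.30 − (6.20) = -74.50 mGal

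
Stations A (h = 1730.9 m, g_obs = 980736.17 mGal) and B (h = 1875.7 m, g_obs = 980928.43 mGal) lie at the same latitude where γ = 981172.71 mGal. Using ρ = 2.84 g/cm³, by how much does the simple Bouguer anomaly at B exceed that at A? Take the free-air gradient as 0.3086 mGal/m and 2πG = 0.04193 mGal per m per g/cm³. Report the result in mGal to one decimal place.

219.7

Δg_SB(A) = 980736.17 − 981172.71 + 0.3086×1730.9 − 0.04193×2.84×1730.9 = -108.50 mGal
Δg_SB(B) = 980928.43 − 981172.71 + 0.3086×1875.7 − 0.04193×2.84×1875.7 = 111.20 mGal
Difference = 111.20 − (-108.50) = 219.70 mGal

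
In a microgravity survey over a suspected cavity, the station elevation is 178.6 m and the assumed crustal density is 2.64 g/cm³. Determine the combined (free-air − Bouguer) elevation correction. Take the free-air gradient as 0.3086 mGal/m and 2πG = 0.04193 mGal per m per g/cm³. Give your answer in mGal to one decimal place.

35.3

Combined gradient = 0.3086 − 0.04193 × 2.64 = 0.1979048 mGal/m
Combined elevation correction = 0.1979048 × 178.6 = 35.3 mGal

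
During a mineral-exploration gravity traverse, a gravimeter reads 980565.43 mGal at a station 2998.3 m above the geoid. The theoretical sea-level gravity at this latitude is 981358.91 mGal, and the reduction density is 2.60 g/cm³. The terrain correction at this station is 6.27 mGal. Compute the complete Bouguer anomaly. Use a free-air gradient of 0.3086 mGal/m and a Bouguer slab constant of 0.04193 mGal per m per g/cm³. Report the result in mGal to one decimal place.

-188.8

Free-air correction = 0.3086 × 2998.3 = 925.28 mGal
Free-air anomaly = 980565.43 − 981358.91 + (925.28) = 131.80 mGal
Bouguer slab correction = 0.04193 × 2.60 × 2998.3 = 326.87 mGal
Simple Bouguer anomaly = 131.80 − (326.87) = -195.07 mGal
Complete Bouguer anomaly = -195.07 + 6.27 = -188.80 mGal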